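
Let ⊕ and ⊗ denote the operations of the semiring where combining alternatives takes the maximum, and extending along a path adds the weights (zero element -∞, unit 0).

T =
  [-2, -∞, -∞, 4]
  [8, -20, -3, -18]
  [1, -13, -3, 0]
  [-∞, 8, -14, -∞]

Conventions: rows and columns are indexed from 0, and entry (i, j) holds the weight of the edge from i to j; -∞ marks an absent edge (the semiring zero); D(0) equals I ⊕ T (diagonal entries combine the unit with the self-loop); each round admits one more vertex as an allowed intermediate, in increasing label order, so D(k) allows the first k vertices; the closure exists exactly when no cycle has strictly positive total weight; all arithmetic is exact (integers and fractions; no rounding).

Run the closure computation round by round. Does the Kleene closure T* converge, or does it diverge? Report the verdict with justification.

D(0):
  [0, -∞, -∞, 4]
  [8, 0, -3, -18]
  [1, -13, 0, 0]
  [-∞, 8, -14, 0]
D(1):
  [0, -∞, -∞, 4]
  [8, 0, -3, 12]
  [1, -13, 0, 5]
  [-∞, 8, -14, 0]
Detection: at round 2, diagonal entry (3, 3) turns strictly positive.
Key observation: the cycle 3->1->0->3 has total weight 8 + 8 + 4, which is strictly positive.
Answer: DIVERGES — positive cycle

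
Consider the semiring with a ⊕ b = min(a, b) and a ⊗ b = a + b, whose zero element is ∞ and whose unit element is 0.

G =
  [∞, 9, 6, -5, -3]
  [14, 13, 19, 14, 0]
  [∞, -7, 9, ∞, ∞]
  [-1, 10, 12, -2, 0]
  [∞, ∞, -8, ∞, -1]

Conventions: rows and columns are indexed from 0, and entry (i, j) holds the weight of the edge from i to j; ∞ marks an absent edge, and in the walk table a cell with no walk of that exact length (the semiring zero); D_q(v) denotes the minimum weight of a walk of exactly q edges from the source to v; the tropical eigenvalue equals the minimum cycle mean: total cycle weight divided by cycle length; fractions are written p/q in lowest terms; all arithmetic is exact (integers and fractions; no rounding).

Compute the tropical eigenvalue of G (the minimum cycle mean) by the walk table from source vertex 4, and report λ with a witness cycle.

q=0: [∞, ∞, ∞, ∞, 0]
q=1: [∞, ∞, -8, ∞, -1]
q=2: [∞, -15, -9, ∞, -2]
q=3: [-1, -16, -10, -1, -15]
q=4: [-2, -17, -23, -6, -16]
q=5: [-7, -30, -24, -8, -17]
Optimal cycle mean attained by: cycle 1->4->2->1, total 0 + (-8) + (-7), length 3.
Answer: λ = -5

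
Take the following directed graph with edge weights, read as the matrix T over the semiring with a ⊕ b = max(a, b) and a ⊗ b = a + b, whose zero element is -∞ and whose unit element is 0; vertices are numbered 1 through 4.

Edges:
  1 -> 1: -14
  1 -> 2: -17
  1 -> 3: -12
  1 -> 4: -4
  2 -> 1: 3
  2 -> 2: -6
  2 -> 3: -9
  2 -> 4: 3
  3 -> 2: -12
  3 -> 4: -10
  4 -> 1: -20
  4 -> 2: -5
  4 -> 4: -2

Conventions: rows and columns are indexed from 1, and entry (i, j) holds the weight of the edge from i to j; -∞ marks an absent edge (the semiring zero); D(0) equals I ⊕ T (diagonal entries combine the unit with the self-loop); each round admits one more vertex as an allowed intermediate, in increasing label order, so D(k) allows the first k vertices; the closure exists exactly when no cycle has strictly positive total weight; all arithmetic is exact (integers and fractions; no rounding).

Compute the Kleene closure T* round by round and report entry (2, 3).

D(0):
  [0, -17, -12, -4]
  [3, 0, -9, 3]
  [-∞, -12, 0, -10]
  [-20, -5, -∞, 0]
D(1):
  [0, -17, -12, -4]
  [3, 0, -9, 3]
  [-∞, -12, 0, -10]
  [-20, -5, -32, 0]
D(2):
  [0, -17, -12, -4]
  [3, 0, -9, 3]
  [-9, -12, 0, -9]
  [-2, -5, -14, 0]
D(3):
  [0, -17, -12, -4]
  [3, 0, -9, 3]
  [-9, -12, 0, -9]
  [-2, -5, -14, 0]
D(4):
  [0, -9, -12, -4]
  [3, 0, -9, 3]
  [-9, -12, 0, -9]
  [-2, -5, -14, 0]
Answer: T*[2][3] = -9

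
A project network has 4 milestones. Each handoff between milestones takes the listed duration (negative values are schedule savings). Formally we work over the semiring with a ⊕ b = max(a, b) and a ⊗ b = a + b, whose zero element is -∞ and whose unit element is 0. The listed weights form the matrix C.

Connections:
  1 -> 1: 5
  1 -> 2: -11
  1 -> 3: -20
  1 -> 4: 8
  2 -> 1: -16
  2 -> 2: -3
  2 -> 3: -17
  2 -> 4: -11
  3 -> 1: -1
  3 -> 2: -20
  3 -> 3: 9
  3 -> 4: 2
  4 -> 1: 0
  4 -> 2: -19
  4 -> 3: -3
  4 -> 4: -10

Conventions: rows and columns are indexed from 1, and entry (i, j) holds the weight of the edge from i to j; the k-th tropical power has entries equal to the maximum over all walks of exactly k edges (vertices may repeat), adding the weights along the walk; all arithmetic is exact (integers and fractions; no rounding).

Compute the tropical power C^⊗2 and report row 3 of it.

C^⊗2:
  [10, -6, 5, 13]
  [-11, -6, -8, -8]
  [8, -11, 18, 11]
  [5, -11, 6, 8]
Answer: row 3 of C^⊗2 = [8, -11, 18, 11]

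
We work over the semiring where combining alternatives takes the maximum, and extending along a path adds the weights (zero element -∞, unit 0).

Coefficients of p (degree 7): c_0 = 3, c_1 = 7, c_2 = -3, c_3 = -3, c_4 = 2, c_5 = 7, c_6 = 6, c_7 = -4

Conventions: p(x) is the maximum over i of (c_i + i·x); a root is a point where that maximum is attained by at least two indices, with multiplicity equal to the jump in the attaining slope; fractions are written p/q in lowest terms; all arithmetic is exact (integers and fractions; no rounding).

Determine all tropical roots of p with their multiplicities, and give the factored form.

hull edge (i=0, c=3) to (i=1, c=7): slope 4, span 1
hull edge (i=1, c=7) to (i=5, c=7): slope 0, span 4
hull edge (i=5, c=7) to (i=6, c=6): slope -1, span 1
hull edge (i=6, c=6) to (i=7, c=-4): slope -10, span 1
Factored form: p(x) = -4 ⊗ (x ⊕ (-4)) ⊗ (x ⊕ 0) ⊗ (x ⊕ 0) ⊗ (x ⊕ 0) ⊗ (x ⊕ 0) ⊗ (x ⊕ 1) ⊗ (x ⊕ 10)
Answer: roots = -4 (mult 1), 0 (mult 4), 1 (mult 1), 10 (mult 1)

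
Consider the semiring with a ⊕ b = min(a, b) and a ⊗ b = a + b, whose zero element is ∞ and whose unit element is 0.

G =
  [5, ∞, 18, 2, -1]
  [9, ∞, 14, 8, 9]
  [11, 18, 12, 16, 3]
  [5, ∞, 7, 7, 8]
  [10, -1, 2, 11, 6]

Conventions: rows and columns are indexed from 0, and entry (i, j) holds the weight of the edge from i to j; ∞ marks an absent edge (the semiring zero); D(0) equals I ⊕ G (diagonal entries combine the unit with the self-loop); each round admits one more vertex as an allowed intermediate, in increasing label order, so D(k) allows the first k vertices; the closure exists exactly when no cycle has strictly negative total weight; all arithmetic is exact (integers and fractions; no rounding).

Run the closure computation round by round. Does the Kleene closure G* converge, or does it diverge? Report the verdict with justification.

D(0):
  [0, ∞, 18, 2, -1]
  [9, 0, 14, 8, 9]
  [11, 18, 0, 16, 3]
  [5, ∞, 7, 0, 8]
  [10, -1, 2, 11, 0]
D(1):
  [0, ∞, 18, 2, -1]
  [9, 0, 14, 8, 8]
  [11, 18, 0, 13, 3]
  [5, ∞, 7, 0, 4]
  [10, -1, 2, 11, 0]
D(2):
  [0, ∞, 18, 2, -1]
  [9, 0, 14, 8, 8]
  [11, 18, 0, 13, 3]
  [5, ∞, 7, 0, 4]
  [8, -1, 2, 7, 0]
D(3):
  [0, 36, 18, 2, -1]
  [9, 0, 14, 8, 8]
  [11, 18, 0, 13, 3]
  [5, 25, 7, 0, 4]
  [8, -1, 2, 7, 0]
D(4):
  [0, 27, 9, 2, -1]
  [9, 0, 14, 8, 8]
  [11, 18, 0, 13, 3]
  [5, 25, 7, 0, 4]
  [8, -1, 2, 7, 0]
D(5):
  [0, -2, 1, 2, -1]
  [9, 0, 10, 8, 8]
  [11, 2, 0, 10, 3]
  [5, 3, 6, 0, 4]
  [8, -1, 2, 7, 0]
Key observation: every diagonal entry stays at the unit through all rounds, so no improving cycle exists.
Answer: CONVERGES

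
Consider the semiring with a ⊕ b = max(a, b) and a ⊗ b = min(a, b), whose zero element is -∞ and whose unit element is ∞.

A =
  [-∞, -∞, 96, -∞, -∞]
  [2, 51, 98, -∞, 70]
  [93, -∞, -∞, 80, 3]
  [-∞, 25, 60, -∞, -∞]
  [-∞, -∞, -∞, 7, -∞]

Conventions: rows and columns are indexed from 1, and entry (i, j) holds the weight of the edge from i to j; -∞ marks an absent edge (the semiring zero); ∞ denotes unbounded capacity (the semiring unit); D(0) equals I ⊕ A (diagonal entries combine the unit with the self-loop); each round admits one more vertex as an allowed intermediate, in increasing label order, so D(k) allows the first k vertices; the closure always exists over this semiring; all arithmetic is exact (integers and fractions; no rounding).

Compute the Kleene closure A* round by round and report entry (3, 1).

D(0):
  [∞, -∞, 96, -∞, -∞]
  [2, ∞, 98, -∞, 70]
  [93, -∞, ∞, 80, 3]
  [-∞, 25, 60, ∞, -∞]
  [-∞, -∞, -∞, 7, ∞]
D(1):
  [∞, -∞, 96, -∞, -∞]
  [2, ∞, 98, -∞, 70]
  [93, -∞, ∞, 80, 3]
  [-∞, 25, 60, ∞, -∞]
  [-∞, -∞, -∞, 7, ∞]
D(2):
  [∞, -∞, 96, -∞, -∞]
  [2, ∞, 98, -∞, 70]
  [93, -∞, ∞, 80, 3]
  [2, 25, 60, ∞, 25]
  [-∞, -∞, -∞, 7, ∞]
D(3):
  [∞, -∞, 96, 80, 3]
  [93, ∞, 98, 80, 70]
  [93, -∞, ∞, 80, 3]
  [60, 25, 60, ∞, 25]
  [-∞, -∞, -∞, 7, ∞]
D(4):
  [∞, 25, 96, 80, 25]
  [93, ∞, 98, 80, 70]
  [93, 25, ∞, 80, 25]
  [60, 25, 60, ∞, 25]
  [7, 7, 7, 7, ∞]
D(5):
  [∞, 25, 96, 80, 25]
  [93, ∞, 98, 80, 70]
  [93, 25, ∞, 80, 25]
  [60, 25, 60, ∞, 25]
  [7, 7, 7, 7, ∞]
Answer: A*[3][1] = 93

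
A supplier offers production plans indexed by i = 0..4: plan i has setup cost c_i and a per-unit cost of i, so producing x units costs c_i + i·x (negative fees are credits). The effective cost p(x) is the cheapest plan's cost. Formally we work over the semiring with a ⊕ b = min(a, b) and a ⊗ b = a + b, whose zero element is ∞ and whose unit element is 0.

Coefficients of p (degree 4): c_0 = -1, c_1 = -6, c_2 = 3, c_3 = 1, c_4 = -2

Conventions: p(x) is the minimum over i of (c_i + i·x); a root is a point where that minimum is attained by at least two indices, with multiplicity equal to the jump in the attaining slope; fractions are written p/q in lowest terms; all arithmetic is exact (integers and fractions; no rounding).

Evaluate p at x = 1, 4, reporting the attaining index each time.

p(1) = min(-1+0·1=-1, -6+1·1=-5, 3+2·1=5, 1+3·1=4, -2+4·1=2) = -5 (attained by i=1)
p(4) = min(-1+0·4=-1, -6+1·4=-2, 3+2·4=11, 1+3·4=13, -2+4·4=14) = -2 (attained by i=1)
Answer: p(1) = -5; p(4) = -2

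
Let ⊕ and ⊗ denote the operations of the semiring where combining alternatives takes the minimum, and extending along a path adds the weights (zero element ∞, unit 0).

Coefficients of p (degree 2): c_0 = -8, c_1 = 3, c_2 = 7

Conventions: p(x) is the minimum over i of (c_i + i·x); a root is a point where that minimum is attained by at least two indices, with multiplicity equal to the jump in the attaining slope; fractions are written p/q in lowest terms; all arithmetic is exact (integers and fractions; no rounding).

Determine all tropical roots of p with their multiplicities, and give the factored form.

hull edge (i=0, c=-8) to (i=2, c=7): slope 15/2, span 2
Factored form: p(x) = 7 ⊗ (x ⊕ (-15/2)) ⊗ (x ⊕ (-15/2))
Answer: roots = -15/2 (mult 2)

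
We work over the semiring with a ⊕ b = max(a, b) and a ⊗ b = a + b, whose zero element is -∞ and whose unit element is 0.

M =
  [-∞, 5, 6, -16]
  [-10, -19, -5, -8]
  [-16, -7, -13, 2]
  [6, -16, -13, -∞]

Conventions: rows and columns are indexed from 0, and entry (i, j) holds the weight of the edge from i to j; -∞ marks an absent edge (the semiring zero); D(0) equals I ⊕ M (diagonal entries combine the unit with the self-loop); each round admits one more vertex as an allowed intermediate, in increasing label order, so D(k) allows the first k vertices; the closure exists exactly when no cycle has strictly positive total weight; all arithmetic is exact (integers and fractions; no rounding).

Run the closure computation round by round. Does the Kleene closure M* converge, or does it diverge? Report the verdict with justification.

D(0):
  [0, 5, 6, -16]
  [-10, 0, -5, -8]
  [-16, -7, 0, 2]
  [6, -16, -13, 0]
D(1):
  [0, 5, 6, -16]
  [-10, 0, -4, -8]
  [-16, -7, 0, 2]
  [6, 11, 12, 0]
Detection: at round 2, diagonal entry (3, 3) turns strictly positive.
Key observation: the cycle 3->0->1->3 has total weight 6 + 5 + (-8), which is strictly positive.
Answer: DIVERGES — positive cycle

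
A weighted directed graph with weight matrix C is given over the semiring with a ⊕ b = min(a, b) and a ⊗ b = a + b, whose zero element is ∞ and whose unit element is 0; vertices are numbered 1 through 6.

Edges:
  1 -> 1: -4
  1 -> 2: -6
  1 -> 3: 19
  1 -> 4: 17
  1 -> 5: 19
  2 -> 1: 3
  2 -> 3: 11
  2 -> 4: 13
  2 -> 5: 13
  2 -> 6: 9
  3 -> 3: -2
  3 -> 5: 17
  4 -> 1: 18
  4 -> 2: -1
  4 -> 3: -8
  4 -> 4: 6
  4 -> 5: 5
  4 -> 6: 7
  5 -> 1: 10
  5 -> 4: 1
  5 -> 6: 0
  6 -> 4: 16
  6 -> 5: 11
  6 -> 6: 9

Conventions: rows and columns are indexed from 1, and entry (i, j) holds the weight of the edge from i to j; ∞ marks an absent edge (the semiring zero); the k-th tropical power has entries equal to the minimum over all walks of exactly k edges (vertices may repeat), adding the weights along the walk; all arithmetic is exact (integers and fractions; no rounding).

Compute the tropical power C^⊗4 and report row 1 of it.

C^⊗2:
  [-8, -10, 5, 7, 7, 3]
  [-1, -3, 5, 14, 18, 13]
  [27, ∞, -4, 18, 15, 17]
  [2, 5, -10, 6, 9, 5]
  [6, 0, -7, 7, 6, 8]
  [21, 15, 8, 12, 20, 11]
C^⊗3:
  [-12, -14, -1, 3, 3, -1]
  [-5, -7, 3, 10, 10, 6]
  [23, 17, -6, 16, 13, 15]
  [-2, -4, -12, 10, 7, 9]
  [2, 0, -9, 7, 10, 6]
  [17, 11, 4, 18, 17, 19]
C^⊗4:
  [-16, -18, -5, -1, -1, -5]
  [-9, -11, 1, 6, 6, 2]
  [19, 15, -8, 14, 11, 13]
  [-6, -8, -14, 8, 5, 5]
  [-2, -4, -11, 11, 8, 9]
  [13, 11, 2, 18, 21, 17]
Answer: row 1 of C^⊗4 = [-16, -18, -5, -1, -1, -5]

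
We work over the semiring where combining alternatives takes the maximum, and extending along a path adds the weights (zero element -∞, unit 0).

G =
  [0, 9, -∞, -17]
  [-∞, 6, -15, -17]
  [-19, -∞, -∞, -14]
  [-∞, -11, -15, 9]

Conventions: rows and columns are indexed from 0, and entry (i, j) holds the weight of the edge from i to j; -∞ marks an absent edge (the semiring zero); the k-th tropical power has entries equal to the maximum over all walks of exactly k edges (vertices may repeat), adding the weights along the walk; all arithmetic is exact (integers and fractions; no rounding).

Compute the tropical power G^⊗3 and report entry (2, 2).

G^⊗2:
  [0, 15, -6, -8]
  [-34, 12, -9, -8]
  [-19, -10, -29, -5]
  [-34, -2, -6, 18]
G^⊗3:
  [0, 21, 0, 1]
  [-28, 18, -3, 1]
  [-19, -4, -20, 4]
  [-25, 7, 3, 27]
Key observation: the optimum is the walk 2->3->3->2, with weight (-14) + 9 + (-15) = -20.
Optimal value attained by: walk 2->3->3->2.
Answer: (G^⊗3)[2][2] = -20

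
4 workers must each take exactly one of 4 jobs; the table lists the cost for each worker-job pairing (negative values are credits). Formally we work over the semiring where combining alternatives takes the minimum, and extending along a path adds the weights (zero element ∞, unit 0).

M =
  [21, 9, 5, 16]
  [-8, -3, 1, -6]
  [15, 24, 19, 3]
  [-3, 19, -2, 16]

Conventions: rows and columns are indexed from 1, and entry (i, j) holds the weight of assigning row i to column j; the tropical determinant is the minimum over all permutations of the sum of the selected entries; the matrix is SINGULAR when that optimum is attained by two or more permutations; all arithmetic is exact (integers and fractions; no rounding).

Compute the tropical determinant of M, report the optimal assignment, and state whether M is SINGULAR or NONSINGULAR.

σ = (1, 2, 3, 4): 21 + (-3) + 19 + 16 = 53
σ = (1, 2, 4, 3): 21 + (-3) + 3 + (-2) = 19
σ = (1, 3, 2, 4): 21 + 1 + 24 + 16 = 62
σ = (1, 3, 4, 2): 21 + 1 + 3 + 19 = 44
σ = (1, 4, 2, 3): 21 + (-6) + 24 + (-2) = 37
σ = (1, 4, 3, 2): 21 + (-6) + 19 + 19 = 53
σ = (2, 1, 3, 4): 9 + (-8) + 19 + 16 = 36
σ = (2, 1, 4, 3): 9 + (-8) + 3 + (-2) = 2
σ = (2, 3, 1, 4): 9 + 1 + 15 + 16 = 41
σ = (2, 3, 4, 1): 9 + 1 + 3 + (-3) = 10
σ = (2, 4, 1, 3): 9 + (-6) + 15 + (-2) = 16
σ = (2, 4, 3, 1): 9 + (-6) + 19 + (-3) = 19
σ = (3, 1, 2, 4): 5 + (-8) + 24 + 16 = 37
σ = (3, 1, 4, 2): 5 + (-8) + 3 + 19 = 19
σ = (3, 2, 1, 4): 5 + (-3) + 15 + 16 = 33
σ = (3, 2, 4, 1): 5 + (-3) + 3 + (-3) = 2
σ = (3, 4, 1, 2): 5 + (-6) + 15 + 19 = 33
σ = (3, 4, 2, 1): 5 + (-6) + 24 + (-3) = 20
σ = (4, 1, 2, 3): 16 + (-8) + 24 + (-2) = 30
σ = (4, 1, 3, 2): 16 + (-8) + 19 + 19 = 46
σ = (4, 2, 1, 3): 16 + (-3) + 15 + (-2) = 26
σ = (4, 2, 3, 1): 16 + (-3) + 19 + (-3) = 29
σ = (4, 3, 1, 2): 16 + 1 + 15 + 19 = 51
σ = (4, 3, 2, 1): 16 + 1 + 24 + (-3) = 38
Optimal value attained by: σ = (2, 1, 4, 3).
Answer: det⊕(M) = 2; verdict: SINGULAR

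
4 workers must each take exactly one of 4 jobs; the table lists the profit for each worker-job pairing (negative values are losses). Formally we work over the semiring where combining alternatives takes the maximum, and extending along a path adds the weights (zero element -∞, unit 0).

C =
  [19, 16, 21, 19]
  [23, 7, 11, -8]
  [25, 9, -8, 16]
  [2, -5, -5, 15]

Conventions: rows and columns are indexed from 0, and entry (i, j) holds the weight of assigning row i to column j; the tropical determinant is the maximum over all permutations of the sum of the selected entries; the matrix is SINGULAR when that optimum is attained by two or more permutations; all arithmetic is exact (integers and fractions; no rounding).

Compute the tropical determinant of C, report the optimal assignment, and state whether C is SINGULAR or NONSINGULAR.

σ = (0, 1, 2, 3): 19 + 7 + (-8) + 15 = 33
σ = (0, 1, 3, 2): 19 + 7 + 16 + (-5) = 37
σ = (0, 2, 1, 3): 19 + 11 + 9 + 15 = 54
σ = (0, 2, 3, 1): 19 + 11 + 16 + (-5) = 41
σ = (0, 3, 1, 2): 19 + (-8) + 9 + (-5) = 15
σ = (0, 3, 2, 1): 19 + (-8) + (-8) + (-5) = -2
σ = (1, 0, 2, 3): 16 + 23 + (-8) + 15 = 46
σ = (1, 0, 3, 2): 16 + 23 + 16 + (-5) = 50
σ = (1, 2, 0, 3): 16 + 11 + 25 + 15 = 67
σ = (1, 2, 3, 0): 16 + 11 + 16 + 2 = 45
σ = (1, 3, 0, 2): 16 + (-8) + 25 + (-5) = 28
σ = (1, 3, 2, 0): 16 + (-8) + (-8) + 2 = 2
σ = (2, 0, 1, 3): 21 + 23 + 9 + 15 = 68
σ = (2, 0, 3, 1): 21 + 23 + 16 + (-5) = 55
σ = (2, 1, 0, 3): 21 + 7 + 25 + 15 = 68
σ = (2, 1, 3, 0): 21 + 7 + 16 + 2 = 46
σ = (2, 3, 0, 1): 21 + (-8) + 25 + (-5) = 33
σ = (2, 3, 1, 0): 21 + (-8) + 9 + 2 = 24
σ = (3, 0, 1, 2): 19 + 23 + 9 + (-5) = 46
σ = (3, 0, 2, 1): 19 + 23 + (-8) + (-5) = 29
σ = (3, 1, 0, 2): 19 + 7 + 25 + (-5) = 46
σ = (3, 1, 2, 0): 19 + 7 + (-8) + 2 = 20
σ = (3, 2, 0, 1): 19 + 11 + 25 + (-5) = 50
σ = (3, 2, 1, 0): 19 + 11 + 9 + 2 = 41
Optimal value attained by: σ = (2, 0, 1, 3).
Answer: det⊕(C) = 68; verdict: SINGULAR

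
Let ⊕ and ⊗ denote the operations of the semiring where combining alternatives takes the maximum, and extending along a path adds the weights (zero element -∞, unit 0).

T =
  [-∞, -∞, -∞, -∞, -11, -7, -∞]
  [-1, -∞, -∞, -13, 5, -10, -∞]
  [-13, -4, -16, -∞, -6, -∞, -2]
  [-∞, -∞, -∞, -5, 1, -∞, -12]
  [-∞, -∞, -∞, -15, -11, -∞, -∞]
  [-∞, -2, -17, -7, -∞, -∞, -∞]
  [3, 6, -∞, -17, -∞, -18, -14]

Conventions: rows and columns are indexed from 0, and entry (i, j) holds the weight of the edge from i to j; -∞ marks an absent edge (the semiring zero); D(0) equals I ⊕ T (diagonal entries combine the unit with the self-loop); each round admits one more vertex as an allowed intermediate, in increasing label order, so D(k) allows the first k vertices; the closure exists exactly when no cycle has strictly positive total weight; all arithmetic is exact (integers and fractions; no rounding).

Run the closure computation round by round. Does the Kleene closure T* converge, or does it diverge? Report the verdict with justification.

D(0):
  [0, -∞, -∞, -∞, -11, -7, -∞]
  [-1, 0, -∞, -13, 5, -10, -∞]
  [-13, -4, 0, -∞, -6, -∞, -2]
  [-∞, -∞, -∞, 0, 1, -∞, -12]
  [-∞, -∞, -∞, -15, 0, -∞, -∞]
  [-∞, -2, -17, -7, -∞, 0, -∞]
  [3, 6, -∞, -17, -∞, -18, 0]
D(1):
  [0, -∞, -∞, -∞, -11, -7, -∞]
  [-1, 0, -∞, -13, 5, -8, -∞]
  [-13, -4, 0, -∞, -6, -20, -2]
  [-∞, -∞, -∞, 0, 1, -∞, -12]
  [-∞, -∞, -∞, -15, 0, -∞, -∞]
  [-∞, -2, -17, -7, -∞, 0, -∞]
  [3, 6, -∞, -17, -8, -4, 0]
D(2):
  [0, -∞, -∞, -∞, -11, -7, -∞]
  [-1, 0, -∞, -13, 5, -8, -∞]
  [-5, -4, 0, -17, 1, -12, -2]
  [-∞, -∞, -∞, 0, 1, -∞, -12]
  [-∞, -∞, -∞, -15, 0, -∞, -∞]
  [-3, -2, -17, -7, 3, 0, -∞]
  [5, 6, -∞, -7, 11, -2, 0]
D(3):
  [0, -∞, -∞, -∞, -11, -7, -∞]
  [-1, 0, -∞, -13, 5, -8, -∞]
  [-5, -4, 0, -17, 1, -12, -2]
  [-∞, -∞, -∞, 0, 1, -∞, -12]
  [-∞, -∞, -∞, -15, 0, -∞, -∞]
  [-3, -2, -17, -7, 3, 0, -19]
  [5, 6, -∞, -7, 11, -2, 0]
D(4):
  [0, -∞, -∞, -∞, -11, -7, -∞]
  [-1, 0, -∞, -13, 5, -8, -25]
  [-5, -4, 0, -17, 1, -12, -2]
  [-∞, -∞, -∞, 0, 1, -∞, -12]
  [-∞, -∞, -∞, -15, 0, -∞, -27]
  [-3, -2, -17, -7, 3, 0, -19]
  [5, 6, -∞, -7, 11, -2, 0]
D(5):
  [0, -∞, -∞, -26, -11, -7, -38]
  [-1, 0, -∞, -10, 5, -8, -22]
  [-5, -4, 0, -14, 1, -12, -2]
  [-∞, -∞, -∞, 0, 1, -∞, -12]
  [-∞, -∞, -∞, -15, 0, -∞, -27]
  [-3, -2, -17, -7, 3, 0, -19]
  [5, 6, -∞, -4, 11, -2, 0]
D(6):
  [0, -9, -24, -14, -4, -7, -26]
  [-1, 0, -25, -10, 5, -8, -22]
  [-5, -4, 0, -14, 1, -12, -2]
  [-∞, -∞, -∞, 0, 1, -∞, -12]
  [-∞, -∞, -∞, -15, 0, -∞, -27]
  [-3, -2, -17, -7, 3, 0, -19]
  [5, 6, -19, -4, 11, -2, 0]
D(7):
  [0, -9, -24, -14, -4, -7, -26]
  [-1, 0, -25, -10, 5, -8, -22]
  [3, 4, 0, -6, 9, -4, -2]
  [-7, -6, -31, 0, 1, -14, -12]
  [-22, -21, -46, -15, 0, -29, -27]
  [-3, -2, -17, -7, 3, 0, -19]
  [5, 6, -19, -4, 11, -2, 0]
Key observation: every diagonal entry stays at the unit through all rounds, so no improving cycle exists.
Answer: CONVERGES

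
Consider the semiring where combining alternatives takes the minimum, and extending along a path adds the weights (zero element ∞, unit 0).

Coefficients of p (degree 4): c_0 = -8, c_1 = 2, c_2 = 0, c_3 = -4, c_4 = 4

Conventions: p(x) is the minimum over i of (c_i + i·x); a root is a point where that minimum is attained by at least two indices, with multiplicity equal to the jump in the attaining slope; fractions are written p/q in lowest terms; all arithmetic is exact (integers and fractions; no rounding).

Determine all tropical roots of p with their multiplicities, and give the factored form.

hull edge (i=0, c=-8) to (i=3, c=-4): slope 4/3, span 3
hull edge (i=3, c=-4) to (i=4, c=4): slope 8, span 1
Factored form: p(x) = 4 ⊗ (x ⊕ (-8)) ⊗ (x ⊕ (-4/3)) ⊗ (x ⊕ (-4/3)) ⊗ (x ⊕ (-4/3))
Answer: roots = -8 (mult 1), -4/3 (mult 3)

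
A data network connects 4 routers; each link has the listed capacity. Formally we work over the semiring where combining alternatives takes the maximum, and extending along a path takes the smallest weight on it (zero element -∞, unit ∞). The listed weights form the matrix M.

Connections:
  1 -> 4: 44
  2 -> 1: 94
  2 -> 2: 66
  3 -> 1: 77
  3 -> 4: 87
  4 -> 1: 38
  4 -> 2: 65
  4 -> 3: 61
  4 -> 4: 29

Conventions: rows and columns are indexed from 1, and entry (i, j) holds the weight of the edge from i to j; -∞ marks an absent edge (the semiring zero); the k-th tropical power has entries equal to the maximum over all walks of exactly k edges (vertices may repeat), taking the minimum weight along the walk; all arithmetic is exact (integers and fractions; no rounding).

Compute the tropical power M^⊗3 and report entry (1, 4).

M^⊗2:
  [38, 44, 44, 29]
  [66, 66, -∞, 44]
  [38, 65, 61, 44]
  [65, 65, 29, 61]
M^⊗3:
  [44, 44, 29, 44]
  [66, 66, 44, 44]
  [65, 65, 44, 61]
  [65, 65, 61, 44]
Key observation: the optimum is the walk 1->4->3->4, with weight 44 min 61 min 87 = 44.
Optimal value attained by: walk 1->4->3->4.
Answer: (M^⊗3)[1][4] = 44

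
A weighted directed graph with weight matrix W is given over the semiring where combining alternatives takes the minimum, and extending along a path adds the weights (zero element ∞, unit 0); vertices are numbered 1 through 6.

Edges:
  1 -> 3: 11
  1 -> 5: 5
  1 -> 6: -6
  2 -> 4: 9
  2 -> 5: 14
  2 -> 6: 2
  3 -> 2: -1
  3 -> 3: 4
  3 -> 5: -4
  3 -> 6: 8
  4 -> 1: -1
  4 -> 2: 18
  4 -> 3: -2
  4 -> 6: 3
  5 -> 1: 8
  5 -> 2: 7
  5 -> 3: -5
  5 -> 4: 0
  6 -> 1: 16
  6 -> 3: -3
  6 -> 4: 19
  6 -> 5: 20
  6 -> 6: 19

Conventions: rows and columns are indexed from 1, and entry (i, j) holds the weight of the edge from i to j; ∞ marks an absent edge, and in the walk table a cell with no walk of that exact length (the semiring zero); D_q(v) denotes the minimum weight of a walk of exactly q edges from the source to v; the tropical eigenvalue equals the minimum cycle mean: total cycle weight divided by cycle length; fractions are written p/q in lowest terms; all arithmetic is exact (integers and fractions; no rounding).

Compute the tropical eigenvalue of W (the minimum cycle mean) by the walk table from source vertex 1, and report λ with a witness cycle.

q=0: [0, ∞, ∞, ∞, ∞, ∞]
q=1: [∞, ∞, 11, ∞, 5, -6]
q=2: [10, 10, -9, 5, 7, 13]
q=3: [4, -10, -5, 7, -13, -1]
q=4: [-5, -6, -18, -13, -9, -8]
q=5: [-14, -19, -15, -9, -22, -11]
q=6: [-14, -16, -27, -22, -19, -20]
Optimal cycle mean attained by: cycle 3->5->3, total (-4) + (-5), length 2.
Answer: λ = -9/2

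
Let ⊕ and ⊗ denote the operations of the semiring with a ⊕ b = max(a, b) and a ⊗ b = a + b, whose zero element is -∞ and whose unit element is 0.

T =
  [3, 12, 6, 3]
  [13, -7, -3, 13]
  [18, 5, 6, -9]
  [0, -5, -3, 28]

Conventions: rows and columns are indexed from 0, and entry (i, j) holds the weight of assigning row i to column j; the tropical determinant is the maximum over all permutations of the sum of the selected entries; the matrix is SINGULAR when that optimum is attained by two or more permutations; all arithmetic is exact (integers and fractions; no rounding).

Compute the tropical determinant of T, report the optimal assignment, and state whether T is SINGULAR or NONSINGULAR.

σ = (0, 1, 2, 3): 3 + (-7) + 6 + 28 = 30
σ = (0, 1, 3, 2): 3 + (-7) + (-9) + (-3) = -16
σ = (0, 2, 1, 3): 3 + (-3) + 5 + 28 = 33
σ = (0, 2, 3, 1): 3 + (-3) + (-9) + (-5) = -14
σ = (0, 3, 1, 2): 3 + 13 + 5 + (-3) = 18
σ = (0, 3, 2, 1): 3 + 13 + 6 + (-5) = 17
σ = (1, 0, 2, 3): 12 + 13 + 6 + 28 = 59
σ = (1, 0, 3, 2): 12 + 13 + (-9) + (-3) = 13
σ = (1, 2, 0, 3): 12 + (-3) + 18 + 28 = 55
σ = (1, 2, 3, 0): 12 + (-3) + (-9) + 0 = 0
σ = (1, 3, 0, 2): 12 + 13 + 18 + (-3) = 40
σ = (1, 3, 2, 0): 12 + 13 + 6 + 0 = 31
σ = (2, 0, 1, 3): 6 + 13 + 5 + 28 = 52
σ = (2, 0, 3, 1): 6 + 13 + (-9) + (-5) = 5
σ = (2, 1, 0, 3): 6 + (-7) + 18 + 28 = 45
σ = (2, 1, 3, 0): 6 + (-7) + (-9) + 0 = -10
σ = (2, 3, 0, 1): 6 + 13 + 18 + (-5) = 32
σ = (2, 3, 1, 0): 6 + 13 + 5 + 0 = 24
σ = (3, 0, 1, 2): 3 + 13 + 5 + (-3) = 18
σ = (3, 0, 2, 1): 3 + 13 + 6 + (-5) = 17
σ = (3, 1, 0, 2): 3 + (-7) + 18 + (-3) = 11
σ = (3, 1, 2, 0): 3 + (-7) + 6 + 0 = 2
σ = (3, 2, 0, 1): 3 + (-3) + 18 + (-5) = 13
σ = (3, 2, 1, 0): 3 + (-3) + 5 + 0 = 5
Optimal value attained by: σ = (1, 0, 2, 3).
Answer: det⊕(T) = 59; verdict: NONSINGULAR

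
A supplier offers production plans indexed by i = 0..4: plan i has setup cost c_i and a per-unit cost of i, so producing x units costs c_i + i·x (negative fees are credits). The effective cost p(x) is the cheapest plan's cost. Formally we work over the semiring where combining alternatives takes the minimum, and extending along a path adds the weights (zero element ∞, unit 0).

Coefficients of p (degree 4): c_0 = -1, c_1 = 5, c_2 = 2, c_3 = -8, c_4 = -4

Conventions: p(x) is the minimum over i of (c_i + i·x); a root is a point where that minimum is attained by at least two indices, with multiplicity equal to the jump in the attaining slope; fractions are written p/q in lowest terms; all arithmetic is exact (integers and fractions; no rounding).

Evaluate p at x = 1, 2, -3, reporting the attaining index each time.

p(1) = min(-1+0·1=-1, 5+1·1=6, 2+2·1=4, -8+3·1=-5, -4+4·1=0) = -5 (attained by i=3)
p(2) = min(-1+0·2=-1, 5+1·2=7, 2+2·2=6, -8+3·2=-2, -4+4·2=4) = -2 (attained by i=3)
p(-3) = min(-1+0·(-3)=-1, 5+1·(-3)=2, 2+2·(-3)=-4, -8+3·(-3)=-17, -4+4·(-3)=-16) = -17 (attained by i=3)
Answer: p(1) = -5; p(2) = -2; p(-3) = -17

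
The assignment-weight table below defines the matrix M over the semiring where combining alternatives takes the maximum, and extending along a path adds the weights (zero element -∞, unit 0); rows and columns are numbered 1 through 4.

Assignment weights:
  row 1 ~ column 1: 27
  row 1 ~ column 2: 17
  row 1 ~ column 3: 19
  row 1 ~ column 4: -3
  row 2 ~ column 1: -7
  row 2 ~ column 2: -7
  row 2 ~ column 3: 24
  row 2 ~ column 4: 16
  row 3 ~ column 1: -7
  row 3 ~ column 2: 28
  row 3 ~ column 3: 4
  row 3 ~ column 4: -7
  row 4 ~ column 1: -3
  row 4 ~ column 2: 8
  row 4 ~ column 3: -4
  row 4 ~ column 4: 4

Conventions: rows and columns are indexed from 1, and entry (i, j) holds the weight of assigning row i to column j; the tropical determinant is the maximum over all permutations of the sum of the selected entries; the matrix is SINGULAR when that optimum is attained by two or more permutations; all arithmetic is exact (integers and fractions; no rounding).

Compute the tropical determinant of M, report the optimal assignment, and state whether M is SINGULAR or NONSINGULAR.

σ = (1, 2, 3, 4): 27 + (-7) + 4 + 4 = 28
σ = (1, 2, 4, 3): 27 + (-7) + (-7) + (-4) = 9
σ = (1, 3, 2, 4): 27 + 24 + 28 + 4 = 83
σ = (1, 3, 4, 2): 27 + 24 + (-7) + 8 = 52
σ = (1, 4, 2, 3): 27 + 16 + 28 + (-4) = 67
σ = (1, 4, 3, 2): 27 + 16 + 4 + 8 = 55
σ = (2, 1, 3, 4): 17 + (-7) + 4 + 4 = 18
σ = (2, 1, 4, 3): 17 + (-7) + (-7) + (-4) = -1
σ = (2, 3, 1, 4): 17 + 24 + (-7) + 4 = 38
σ = (2, 3, 4, 1): 17 + 24 + (-7) + (-3) = 31
σ = (2, 4, 1, 3): 17 + 16 + (-7) + (-4) = 22
σ = (2, 4, 3, 1): 17 + 16 + 4 + (-3) = 34
σ = (3, 1, 2, 4): 19 + (-7) + 28 + 4 = 44
σ = (3, 1, 4, 2): 19 + (-7) + (-7) + 8 = 13
σ = (3, 2, 1, 4): 19 + (-7) + (-7) + 4 = 9
σ = (3, 2, 4, 1): 19 + (-7) + (-7) + (-3) = 2
σ = (3, 4, 1, 2): 19 + 16 + (-7) + 8 = 36
σ = (3, 4, 2, 1): 19 + 16 + 28 + (-3) = 60
σ = (4, 1, 2, 3): (-3) + (-7) + 28 + (-4) = 14
σ = (4, 1, 3, 2): (-3) + (-7) + 4 + 8 = 2
σ = (4, 2, 1, 3): (-3) + (-7) + (-7) + (-4) = -21
σ = (4, 2, 3, 1): (-3) + (-7) + 4 + (-3) = -9
σ = (4, 3, 1, 2): (-3) + 24 + (-7) + 8 = 22
σ = (4, 3, 2, 1): (-3) + 24 + 28 + (-3) = 46
Optimal value attained by: σ = (1, 3, 2, 4).
Answer: det⊕(M) = 83; verdict: NONSINGULAR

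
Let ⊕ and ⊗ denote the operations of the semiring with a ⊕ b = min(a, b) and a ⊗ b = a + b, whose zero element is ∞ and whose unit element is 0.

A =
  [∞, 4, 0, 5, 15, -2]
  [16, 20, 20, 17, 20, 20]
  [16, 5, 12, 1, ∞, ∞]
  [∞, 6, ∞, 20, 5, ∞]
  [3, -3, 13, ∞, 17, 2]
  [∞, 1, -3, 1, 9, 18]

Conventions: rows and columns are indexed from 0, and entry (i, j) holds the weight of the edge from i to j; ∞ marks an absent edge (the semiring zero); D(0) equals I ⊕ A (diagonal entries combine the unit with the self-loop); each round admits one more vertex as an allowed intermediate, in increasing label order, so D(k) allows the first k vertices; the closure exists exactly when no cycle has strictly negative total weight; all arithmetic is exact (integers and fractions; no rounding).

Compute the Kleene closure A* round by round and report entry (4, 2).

D(0):
  [0, 4, 0, 5, 15, -2]
  [16, 0, 20, 17, 20, 20]
  [16, 5, 0, 1, ∞, ∞]
  [∞, 6, ∞, 0, 5, ∞]
  [3, -3, 13, ∞, 0, 2]
  [∞, 1, -3, 1, 9, 0]
D(1):
  [0, 4, 0, 5, 15, -2]
  [16, 0, 16, 17, 20, 14]
  [16, 5, 0, 1, 31, 14]
  [∞, 6, ∞, 0, 5, ∞]
  [3, -3, 3, 8, 0, 1]
  [∞, 1, -3, 1, 9, 0]
D(2):
  [0, 4, 0, 5, 15, -2]
  [16, 0, 16, 17, 20, 14]
  [16, 5, 0, 1, 25, 14]
  [22, 6, 22, 0, 5, 20]
  [3, -3, 3, 8, 0, 1]
  [17, 1, -3, 1, 9, 0]
D(3):
  [0, 4, 0, 1, 15, -2]
  [16, 0, 16, 17, 20, 14]
  [16, 5, 0, 1, 25, 14]
  [22, 6, 22, 0, 5, 20]
  [3, -3, 3, 4, 0, 1]
  [13, 1, -3, -2, 9, 0]
D(4):
  [0, 4, 0, 1, 6, -2]
  [16, 0, 16, 17, 20, 14]
  [16, 5, 0, 1, 6, 14]
  [22, 6, 22, 0, 5, 20]
  [3, -3, 3, 4, 0, 1]
  [13, 1, -3, -2, 3, 0]
D(5):
  [0, 3, 0, 1, 6, -2]
  [16, 0, 16, 17, 20, 14]
  [9, 3, 0, 1, 6, 7]
  [8, 2, 8, 0, 5, 6]
  [3, -3, 3, 4, 0, 1]
  [6, 0, -3, -2, 3, 0]
D(6):
  [0, -2, -5, -4, 1, -2]
  [16, 0, 11, 12, 17, 14]
  [9, 3, 0, 1, 6, 7]
  [8, 2, 3, 0, 5, 6]
  [3, -3, -2, -1, 0, 1]
  [6, 0, -3, -2, 3, 0]
Answer: A*[4][2] = -2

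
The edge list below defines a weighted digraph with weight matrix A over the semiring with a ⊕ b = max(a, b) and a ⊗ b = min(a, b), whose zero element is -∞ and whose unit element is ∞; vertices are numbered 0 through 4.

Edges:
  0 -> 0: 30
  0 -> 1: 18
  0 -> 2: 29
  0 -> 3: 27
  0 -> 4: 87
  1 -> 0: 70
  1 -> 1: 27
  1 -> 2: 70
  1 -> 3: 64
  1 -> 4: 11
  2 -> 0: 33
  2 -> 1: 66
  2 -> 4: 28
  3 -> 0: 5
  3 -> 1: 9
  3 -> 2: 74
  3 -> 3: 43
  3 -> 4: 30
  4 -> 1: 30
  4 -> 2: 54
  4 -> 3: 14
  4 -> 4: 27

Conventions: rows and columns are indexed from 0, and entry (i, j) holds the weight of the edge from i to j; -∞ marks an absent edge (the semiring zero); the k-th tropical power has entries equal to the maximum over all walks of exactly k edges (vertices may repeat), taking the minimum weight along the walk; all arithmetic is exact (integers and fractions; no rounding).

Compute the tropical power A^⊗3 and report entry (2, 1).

A^⊗2:
  [30, 30, 54, 27, 30]
  [33, 66, 64, 43, 70]
  [66, 28, 66, 64, 33]
  [33, 66, 43, 43, 30]
  [33, 54, 30, 30, 28]
A^⊗3:
  [33, 54, 30, 30, 30]
  [66, 64, 66, 64, 33]
  [33, 66, 64, 43, 66]
  [66, 43, 66, 64, 33]
  [54, 30, 54, 54, 33]
Key observation: the optimum is the walk 2->1->2->1, with weight 66 min 70 min 66 = 66.
Optimal value attained by: walk 2->1->2->1.
Answer: (A^⊗3)[2][1] = 66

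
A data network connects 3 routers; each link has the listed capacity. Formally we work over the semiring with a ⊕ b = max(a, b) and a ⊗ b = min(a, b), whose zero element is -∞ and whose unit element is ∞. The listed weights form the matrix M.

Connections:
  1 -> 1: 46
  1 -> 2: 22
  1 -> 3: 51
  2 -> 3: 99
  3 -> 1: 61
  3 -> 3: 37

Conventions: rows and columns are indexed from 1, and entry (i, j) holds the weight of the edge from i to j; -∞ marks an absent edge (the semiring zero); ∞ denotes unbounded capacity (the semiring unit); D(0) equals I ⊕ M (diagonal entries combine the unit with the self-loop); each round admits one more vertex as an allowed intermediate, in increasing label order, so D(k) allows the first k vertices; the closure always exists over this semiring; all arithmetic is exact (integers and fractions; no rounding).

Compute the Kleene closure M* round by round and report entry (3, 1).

D(0):
  [∞, 22, 51]
  [-∞, ∞, 99]
  [61, -∞, ∞]
D(1):
  [∞, 22, 51]
  [-∞, ∞, 99]
  [61, 22, ∞]
D(2):
  [∞, 22, 51]
  [-∞, ∞, 99]
  [61, 22, ∞]
D(3):
  [∞, 22, 51]
  [61, ∞, 99]
  [61, 22, ∞]
Answer: M*[3][1] = 61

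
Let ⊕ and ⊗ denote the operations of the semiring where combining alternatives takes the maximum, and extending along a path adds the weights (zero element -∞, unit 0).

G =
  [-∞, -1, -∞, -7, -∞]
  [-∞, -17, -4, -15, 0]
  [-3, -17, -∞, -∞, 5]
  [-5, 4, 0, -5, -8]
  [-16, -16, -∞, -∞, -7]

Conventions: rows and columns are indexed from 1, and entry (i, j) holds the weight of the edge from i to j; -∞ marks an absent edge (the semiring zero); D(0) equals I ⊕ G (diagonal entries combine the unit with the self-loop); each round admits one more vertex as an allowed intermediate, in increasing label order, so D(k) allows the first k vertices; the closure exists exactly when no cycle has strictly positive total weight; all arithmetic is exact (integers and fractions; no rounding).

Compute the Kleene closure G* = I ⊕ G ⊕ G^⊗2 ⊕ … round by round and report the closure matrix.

D(0):
  [0, -1, -∞, -7, -∞]
  [-∞, 0, -4, -15, 0]
  [-3, -17, 0, -∞, 5]
  [-5, 4, 0, 0, -8]
  [-16, -16, -∞, -∞, 0]
D(1):
  [0, -1, -∞, -7, -∞]
  [-∞, 0, -4, -15, 0]
  [-3, -4, 0, -10, 5]
  [-5, 4, 0, 0, -8]
  [-16, -16, -∞, -23, 0]
D(2):
  [0, -1, -5, -7, -1]
  [-∞, 0, -4, -15, 0]
  [-3, -4, 0, -10, 5]
  [-5, 4, 0, 0, 4]
  [-16, -16, -20, -23, 0]
D(3):
  [0, -1, -5, -7, 0]
  [-7, 0, -4, -14, 1]
  [-3, -4, 0, -10, 5]
  [-3, 4, 0, 0, 5]
  [-16, -16, -20, -23, 0]
D(4):
  [0, -1, -5, -7, 0]
  [-7, 0, -4, -14, 1]
  [-3, -4, 0, -10, 5]
  [-3, 4, 0, 0, 5]
  [-16, -16, -20, -23, 0]
D(5):
  [0, -1, -5, -7, 0]
  [-7, 0, -4, -14, 1]
  [-3, -4, 0, -10, 5]
  [-3, 4, 0, 0, 5]
  [-16, -16, -20, -23, 0]
Answer: G* = [[0, -1, -5, -7, 0], [-7, 0, -4, -14, 1], [-3, -4, 0, -10, 5], [-3, 4, 0, 0, 5], [-16, -16, -20, -23, 0]]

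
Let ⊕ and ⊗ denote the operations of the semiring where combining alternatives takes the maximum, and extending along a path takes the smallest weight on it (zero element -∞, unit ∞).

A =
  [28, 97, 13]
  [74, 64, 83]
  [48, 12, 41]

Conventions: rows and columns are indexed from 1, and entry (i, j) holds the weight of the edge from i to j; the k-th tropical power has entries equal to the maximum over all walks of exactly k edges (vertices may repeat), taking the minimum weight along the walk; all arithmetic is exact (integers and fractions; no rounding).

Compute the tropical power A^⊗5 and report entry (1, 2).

A^⊗2:
  [74, 64, 83]
  [64, 74, 64]
  [41, 48, 41]
A^⊗3:
  [64, 74, 64]
  [74, 64, 74]
  [48, 48, 48]
A^⊗4:
  [74, 64, 74]
  [64, 74, 64]
  [48, 48, 48]
A^⊗5:
  [64, 74, 64]
  [74, 64, 74]
  [48, 48, 48]
Key observation: the optimum is the walk 1->2->1->2->1->2, with weight 97 min 74 min 97 min 74 min 97 = 74.
Optimal value attained by: walk 1->2->1->2->1->2.
Answer: (A^⊗5)[1][2] = 74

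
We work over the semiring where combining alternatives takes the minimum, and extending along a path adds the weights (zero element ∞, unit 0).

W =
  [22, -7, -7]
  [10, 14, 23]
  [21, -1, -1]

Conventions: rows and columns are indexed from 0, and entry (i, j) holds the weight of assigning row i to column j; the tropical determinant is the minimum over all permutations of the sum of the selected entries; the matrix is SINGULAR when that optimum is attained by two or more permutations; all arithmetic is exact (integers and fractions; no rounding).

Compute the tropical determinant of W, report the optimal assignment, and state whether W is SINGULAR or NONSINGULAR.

σ = (0, 1, 2): 22 + 14 + (-1) = 35
σ = (0, 2, 1): 22 + 23 + (-1) = 44
σ = (1, 0, 2): (-7) + 10 + (-1) = 2
σ = (1, 2, 0): (-7) + 23 + 21 = 37
σ = (2, 0, 1): (-7) + 10 + (-1) = 2
σ = (2, 1, 0): (-7) + 14 + 21 = 28
Optimal value attained by: σ = (1, 0, 2).
Answer: det⊕(W) = 2; verdict: SINGULAR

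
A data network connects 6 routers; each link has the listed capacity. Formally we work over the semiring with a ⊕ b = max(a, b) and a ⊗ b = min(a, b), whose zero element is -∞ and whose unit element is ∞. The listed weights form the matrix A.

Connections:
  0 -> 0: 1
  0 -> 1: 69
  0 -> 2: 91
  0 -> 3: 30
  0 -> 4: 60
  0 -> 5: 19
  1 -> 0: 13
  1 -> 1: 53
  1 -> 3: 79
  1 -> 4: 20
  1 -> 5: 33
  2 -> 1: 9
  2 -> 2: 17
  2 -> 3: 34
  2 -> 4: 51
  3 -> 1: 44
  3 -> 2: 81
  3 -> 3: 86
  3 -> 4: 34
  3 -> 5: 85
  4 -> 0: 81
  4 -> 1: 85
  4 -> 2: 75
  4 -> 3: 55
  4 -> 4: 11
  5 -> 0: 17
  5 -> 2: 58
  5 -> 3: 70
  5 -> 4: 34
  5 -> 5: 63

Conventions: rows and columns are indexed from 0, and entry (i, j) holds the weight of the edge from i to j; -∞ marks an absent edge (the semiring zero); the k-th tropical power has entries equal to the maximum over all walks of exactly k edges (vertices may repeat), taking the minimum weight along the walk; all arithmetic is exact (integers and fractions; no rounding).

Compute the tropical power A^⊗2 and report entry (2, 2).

A^⊗2:
  [60, 60, 60, 69, 51, 33]
  [20, 53, 79, 79, 34, 79]
  [51, 51, 51, 51, 34, 34]
  [34, 44, 81, 86, 51, 85]
  [13, 69, 81, 79, 60, 55]
  [34, 44, 70, 70, 51, 70]
Key observation: the optimum is the walk 2->4->2, with weight 51 min 75 = 51.
Optimal value attained by: walk 2->4->2.
Answer: (A^⊗2)[2][2] = 51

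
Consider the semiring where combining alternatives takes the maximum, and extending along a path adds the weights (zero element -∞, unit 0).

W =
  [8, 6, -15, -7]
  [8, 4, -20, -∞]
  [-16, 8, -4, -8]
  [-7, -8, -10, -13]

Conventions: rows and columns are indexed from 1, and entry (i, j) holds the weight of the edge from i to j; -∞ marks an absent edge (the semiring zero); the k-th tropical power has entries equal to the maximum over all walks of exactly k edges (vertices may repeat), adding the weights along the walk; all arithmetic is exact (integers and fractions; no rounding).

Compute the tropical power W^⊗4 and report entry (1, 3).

W^⊗2:
  [16, 14, -7, 1]
  [16, 14, -7, 1]
  [16, 12, -8, -12]
  [1, -1, -14, -14]
W^⊗3:
  [24, 22, 1, 9]
  [24, 22, 1, 9]
  [24, 22, 1, 9]
  [9, 7, -14, -6]
W^⊗4:
  [32, 30, 9, 17]
  [32, 30, 9, 17]
  [32, 30, 9, 17]
  [17, 15, -6, 2]
Key observation: the optimum is the walk 1->1->1->1->3, with weight 8 + 8 + 8 + (-15) = 9.
Optimal value attained by: walk 1->1->1->1->3.
Answer: (W^⊗4)[1][3] = 9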